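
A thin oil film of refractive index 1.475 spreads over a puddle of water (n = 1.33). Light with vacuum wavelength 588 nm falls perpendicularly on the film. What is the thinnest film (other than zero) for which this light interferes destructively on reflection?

199 nm

Ray reflecting at the top interface goes from n = 1.0 toward n = 1.475: a half-wave phase shift.
Ray reflecting at the bottom interface goes from n = 1.475 toward n = 1.33: no phase shift.
Net: one phase inversion between the two reflected rays.
So the condition for destructive reflection is 2 n t = m λ.
Minimum nonzero at m = 1: t = λ / (2 n) = 588 / (2 × 1.475) = 199 nm.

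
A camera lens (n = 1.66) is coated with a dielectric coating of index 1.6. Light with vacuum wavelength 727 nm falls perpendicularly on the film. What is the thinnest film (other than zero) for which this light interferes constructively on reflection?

227 nm

Ray reflecting at the top interface goes from n = 1.0 toward n = 1.6: a half-wave phase shift.
Ray reflecting at the bottom interface goes from n = 1.6 toward n = 1.66: a half-wave phase shift.
The two reflections carry the same phase change, so no net offset.
For strong reflection here: 2 n t = m λ.
Minimum nonzero at m = 1: t = λ / (2 n) = 727 / (2 × 1.6) = 227 nm.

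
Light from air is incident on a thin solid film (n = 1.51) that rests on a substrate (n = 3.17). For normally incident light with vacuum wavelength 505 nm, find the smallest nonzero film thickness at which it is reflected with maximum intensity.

Top surface (1.0 → 1.51): reflection off a higher-index medium gives a half-wave phase shift.
Ray reflecting at the bottom interface goes from n = 1.51 toward n = 3.17: a half-wave phase shift.
Zero or two π shifts → no net half-wave offset.
For strong reflection here: 2 n t = m λ.
Minimum nonzero at m = 1: t = λ / (2 n) = 505 / (2 × 1.51) = 167 nm.

167 nm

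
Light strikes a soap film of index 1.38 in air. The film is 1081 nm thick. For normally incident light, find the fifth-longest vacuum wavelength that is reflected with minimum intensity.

597 nm

At the upper boundary (n = 1.0 to n = 1.38) the reflected ray undergoes a half-wave phase shift.
Ray reflecting at the bottom interface goes from n = 1.38 toward n = 1.0: no phase shift.
Net: one phase inversion between the two reflected rays.
With one net inversion, destructive interference in reflection requires 2 n t = m λ.
λ = 2 n t / m. The fifth-longest wavelength is m = 5: λ = 2 × 1.38 × 1081 / 5.00 = 597 nm.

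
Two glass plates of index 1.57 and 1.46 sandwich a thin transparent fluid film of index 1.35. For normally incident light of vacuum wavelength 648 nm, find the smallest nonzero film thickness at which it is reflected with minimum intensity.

At the upper boundary (n = 1.57 to n = 1.35) the reflected ray undergoes no phase shift.
Ray reflecting at the bottom interface goes from n = 1.35 toward n = 1.46: a half-wave phase shift.
Net: one phase inversion between the two reflected rays.
With one net inversion, destructive interference in reflection requires 2 n t = m λ.
Minimum nonzero at m = 1: t = λ / (2 n) = 648 / (2 × 1.35) = 240 nm.

240 nm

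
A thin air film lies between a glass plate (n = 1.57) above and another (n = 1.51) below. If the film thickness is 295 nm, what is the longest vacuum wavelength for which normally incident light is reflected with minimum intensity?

590 nm

Ray reflecting at the top interface goes from n = 1.57 toward n = 1.0: no phase shift.
At the lower boundary (n = 1.0 to n = 1.51) the reflected ray undergoes a half-wave phase shift.
Exactly one π shift → a net half-wave offset.
With one net inversion, destructive interference in reflection requires 2 n t = m λ.
λ = 2 n t / m. The longest wavelength is m = 1: λ = 2 × 1.0 × 295 / 1.00 = 590 nm.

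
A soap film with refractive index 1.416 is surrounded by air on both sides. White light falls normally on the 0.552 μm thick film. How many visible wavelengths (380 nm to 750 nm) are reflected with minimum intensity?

At the upper boundary (n = 1.0 to n = 1.416) the reflected ray undergoes a half-wave phase shift.
Ray reflecting at the bottom interface goes from n = 1.416 toward n = 1.0: no phase shift.
Exactly one π shift → a net half-wave offset.
For dark reflection here: 2 n t = m λ.
λ = 2 n t / m = 1563 / m nm.
m=2: 782 nm (IR); m=3: 521 nm (visible); m=4: 391 nm (visible); m=5: 313 nm (UV).

2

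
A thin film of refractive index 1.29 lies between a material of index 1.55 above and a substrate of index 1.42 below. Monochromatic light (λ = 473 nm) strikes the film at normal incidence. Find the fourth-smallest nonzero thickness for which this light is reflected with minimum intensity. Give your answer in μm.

0.733 μm

At the upper boundary (n = 1.55 to n = 1.29) the reflected ray undergoes no phase shift.
At the lower boundary (n = 1.29 to n = 1.42) the reflected ray undergoes a half-wave phase shift.
The two reflections differ by half a wavelength.
So the condition for destructive reflection is 2 n t = m λ.
The fourth-smallest nonzero thickness corresponds to m = 4: t = m λ / (2 n) = 4.00 × 473 / (2 × 1.29) = 733 nm.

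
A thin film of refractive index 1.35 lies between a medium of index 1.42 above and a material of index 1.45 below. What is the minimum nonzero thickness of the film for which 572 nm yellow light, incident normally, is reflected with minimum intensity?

212 nm

At the upper boundary (n = 1.42 to n = 1.35) the reflected ray undergoes no phase shift.
Bottom surface (1.35 → 1.45): reflection off a higher-index medium gives a half-wave phase shift.
Exactly one π shift → a net half-wave offset.
For minimum reflection here: 2 n t = m λ.
Minimum nonzero at m = 1: t = λ / (2 n) = 572 / (2 × 1.35) = 212 nm.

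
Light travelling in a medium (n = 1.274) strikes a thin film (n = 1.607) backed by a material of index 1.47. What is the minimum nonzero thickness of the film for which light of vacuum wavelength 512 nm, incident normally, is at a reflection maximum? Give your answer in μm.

0.0797 μm

Top surface (1.274 → 1.607): reflection off a higher-index medium gives a half-wave phase shift.
Bottom surface (1.607 → 1.47): reflection off a lower-index medium gives no phase shift.
The two reflections differ by half a wavelength.
With one net inversion, constructive interference in reflection requires 2 n t = (m + ½) λ.
Minimum at m = 0: t = λ / (4 n) = 512 / (4 × 1.607) = 79.7 nm.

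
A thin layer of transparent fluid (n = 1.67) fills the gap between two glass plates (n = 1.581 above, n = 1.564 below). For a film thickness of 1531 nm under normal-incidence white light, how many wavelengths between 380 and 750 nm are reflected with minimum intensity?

7

Ray reflecting at the top interface goes from n = 1.581 toward n = 1.67: a half-wave phase shift.
Ray reflecting at the bottom interface goes from n = 1.67 toward n = 1.564: no phase shift.
The two reflections differ by half a wavelength.
With one net inversion, destructive interference in reflection requires 2 n t = m λ.
λ = 2 n t / m = 5114 / m nm.
m=6: 852 nm (IR); m=7: 731 nm (visible); m=8: 639 nm (visible); m=9: 568 nm (visible); m=10: 511 nm (visible); m=11: 465 nm (visible); m=12: 426 nm (visible); m=13: 393 nm (visible); m=14: 365 nm (UV).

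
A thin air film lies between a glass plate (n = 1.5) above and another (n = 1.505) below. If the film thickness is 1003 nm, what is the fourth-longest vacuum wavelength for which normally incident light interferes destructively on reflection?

502 nm

Top surface (1.5 → 1.0): reflection off a lower-index medium gives no phase shift.
At the lower boundary (n = 1.0 to n = 1.505) the reflected ray undergoes a half-wave phase shift.
The two reflections differ by half a wavelength.
So the condition for destructive reflection is 2 n t = m λ.
λ = 2 n t / m. The fourth-longest wavelength is m = 4: λ = 2 × 1.0 × 1003 / 4.00 = 502 nm.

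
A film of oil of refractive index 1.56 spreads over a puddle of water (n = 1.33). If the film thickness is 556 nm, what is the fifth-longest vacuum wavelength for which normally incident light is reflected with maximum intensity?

385 nm

Top surface (1.0 → 1.56): reflection off a higher-index medium gives a half-wave phase shift.
Ray reflecting at the bottom interface goes from n = 1.56 toward n = 1.33: no phase shift.
The two reflections differ by half a wavelength.
With one net inversion, constructive interference in reflection requires 2 n t = (m + ½) λ.
λ = 2 n t / (m + ½). The fifth-longest wavelength is m = 4: λ = 2 × 1.56 × 556 / 4.50 = 385 nm.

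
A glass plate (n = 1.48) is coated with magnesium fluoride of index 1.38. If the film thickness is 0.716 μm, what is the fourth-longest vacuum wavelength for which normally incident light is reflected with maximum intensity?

494 nm

At the upper boundary (n = 1.0 to n = 1.38) the reflected ray undergoes a half-wave phase shift.
Bottom surface (1.38 → 1.48): reflection off a higher-index medium gives a half-wave phase shift.
Net: no relative phase inversion (both shifts match).
So the condition for constructive reflection is 2 n t = m λ.
λ = 2 n t / m. The fourth-longest wavelength is m = 4: λ = 2 × 1.38 × 716 / 4.00 = 494 nm.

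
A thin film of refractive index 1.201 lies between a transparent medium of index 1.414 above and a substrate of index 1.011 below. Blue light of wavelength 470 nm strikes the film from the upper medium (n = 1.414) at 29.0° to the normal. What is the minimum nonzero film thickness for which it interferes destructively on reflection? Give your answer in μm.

0.119 μm

Top surface (1.414 → 1.201): reflection off a lower-index medium gives no phase shift.
Ray reflecting at the bottom interface goes from n = 1.201 toward n = 1.011: no phase shift.
The two reflections carry the same phase change, so no net offset.
For dark reflection here: 2 n t cos θ_r = (m + ½) λ.
Snell's law: 1.414 sin 29.0° = 1.201 sin θ_r → sin θ_r = 0.571, cos θ_r = 0.821.
Minimum at m = 0: t = λ / (4 n cos θ_r) = 470 / (4 × 1.201 × 0.821) = 119 nm.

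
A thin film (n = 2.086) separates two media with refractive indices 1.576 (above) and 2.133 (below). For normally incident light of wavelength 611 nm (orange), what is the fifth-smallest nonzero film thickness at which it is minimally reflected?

659 nm

At the upper boundary (n = 1.576 to n = 2.086) the reflected ray undergoes a half-wave phase shift.
At the lower boundary (n = 2.086 to n = 2.133) the reflected ray undergoes a half-wave phase shift.
Net: no relative phase inversion (both shifts match).
For minimum reflection here: 2 n t = (m + ½) λ.
The fifth-smallest nonzero thickness corresponds to m = 4: t = (m + ½) λ / (2 n) = 4.50 × 611 / (2 × 2.086) = 659 nm.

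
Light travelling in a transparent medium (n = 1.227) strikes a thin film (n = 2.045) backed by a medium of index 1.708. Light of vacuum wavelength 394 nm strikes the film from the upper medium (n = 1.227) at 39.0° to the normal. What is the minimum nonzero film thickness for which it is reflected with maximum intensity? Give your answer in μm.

0.0520 μm

Top surface (1.227 → 2.045): reflection off a higher-index medium gives a half-wave phase shift.
Bottom surface (2.045 → 1.708): reflection off a lower-index medium gives no phase shift.
The two reflections differ by half a wavelength.
With one net inversion, constructive interference in reflection requires 2 n t cos θ_r = (m + ½) λ.
Snell's law: 1.227 sin 39.0° = 2.045 sin θ_r → sin θ_r = 0.378, cos θ_r = 0.926.
Minimum at m = 0: t = λ / (4 n cos θ_r) = 394 / (4 × 2.045 × 0.926) = 52.0 nm.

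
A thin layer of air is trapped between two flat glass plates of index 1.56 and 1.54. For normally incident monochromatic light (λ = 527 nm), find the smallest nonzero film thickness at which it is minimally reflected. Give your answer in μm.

At the upper boundary (n = 1.56 to n = 1.0) the reflected ray undergoes no phase shift.
Bottom surface (1.0 → 1.54): reflection off a higher-index medium gives a half-wave phase shift.
Net: one phase inversion between the two reflected rays.
For weak reflection here: 2 n t = m λ.
Minimum nonzero at m = 1: t = λ / (2 n) = 527 / (2 × 1.0) = 264 nm.

0.264 μm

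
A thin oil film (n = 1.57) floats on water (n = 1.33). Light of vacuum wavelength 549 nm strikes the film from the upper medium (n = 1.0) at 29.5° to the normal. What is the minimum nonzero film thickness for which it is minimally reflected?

Top surface (1.0 → 1.57): reflection off a higher-index medium gives a half-wave phase shift.
At the lower boundary (n = 1.57 to n = 1.33) the reflected ray undergoes no phase shift.
The two reflections differ by half a wavelength.
So the condition for destructive reflection is 2 n t cos θ_r = m λ.
Snell's law: 1.0 sin 29.5° = 1.57 sin θ_r → sin θ_r = 0.314, cos θ_r = 0.950.
Minimum nonzero at m = 1: t = λ / (2 n cos θ_r) = 549 / (2 × 1.57 × 0.950) = 184 nm.

184 nm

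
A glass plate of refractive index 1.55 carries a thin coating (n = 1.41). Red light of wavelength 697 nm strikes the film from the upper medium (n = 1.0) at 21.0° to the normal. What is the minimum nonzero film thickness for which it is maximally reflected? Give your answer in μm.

0.256 μm

Top surface (1.0 → 1.41): reflection off a higher-index medium gives a half-wave phase shift.
Bottom surface (1.41 → 1.55): reflection off a higher-index medium gives a half-wave phase shift.
Net: no relative phase inversion (both shifts match).
So the condition for constructive reflection is 2 n t cos θ_r = m λ.
Snell's law: 1.0 sin 21.0° = 1.41 sin θ_r → sin θ_r = 0.254, cos θ_r = 0.967.
Minimum nonzero at m = 1: t = λ / (2 n cos θ_r) = 697 / (2 × 1.41 × 0.967) = 256 nm.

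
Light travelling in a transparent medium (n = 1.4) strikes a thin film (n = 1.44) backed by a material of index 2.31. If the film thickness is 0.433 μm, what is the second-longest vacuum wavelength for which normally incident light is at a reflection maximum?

At the upper boundary (n = 1.4 to n = 1.44) the reflected ray undergoes a half-wave phase shift.
Ray reflecting at the bottom interface goes from n = 1.44 toward n = 2.31: a half-wave phase shift.
Zero or two π shifts → no net half-wave offset.
For maximum reflection here: 2 n t = m λ.
λ = 2 n t / m. The second-longest wavelength is m = 2: λ = 2 × 1.44 × 433 / 2.00 = 624 nm.

624 nm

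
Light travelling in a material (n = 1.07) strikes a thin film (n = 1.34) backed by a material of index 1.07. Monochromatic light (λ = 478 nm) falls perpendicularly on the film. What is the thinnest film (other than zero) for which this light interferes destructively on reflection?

Top surface (1.07 → 1.34): reflection off a higher-index medium gives a half-wave phase shift.
At the lower boundary (n = 1.34 to n = 1.07) the reflected ray undergoes no phase shift.
Net: one phase inversion between the two reflected rays.
So the condition for destructive reflection is 2 n t = m λ.
Minimum nonzero at m = 1: t = λ / (2 n) = 478 / (2 × 1.34) = 178 nm.

178 nm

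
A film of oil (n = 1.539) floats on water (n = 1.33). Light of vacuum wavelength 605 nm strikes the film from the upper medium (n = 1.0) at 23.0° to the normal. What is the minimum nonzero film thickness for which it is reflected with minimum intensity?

203 nm

Ray reflecting at the top interface goes from n = 1.0 toward n = 1.539: a half-wave phase shift.
At the lower boundary (n = 1.539 to n = 1.33) the reflected ray undergoes no phase shift.
Net: one phase inversion between the two reflected rays.
So the condition for destructive reflection is 2 n t cos θ_r = m λ.
Snell's law: 1.0 sin 23.0° = 1.539 sin θ_r → sin θ_r = 0.254, cos θ_r = 0.967.
Minimum nonzero at m = 1: t = λ / (2 n cos θ_r) = 605 / (2 × 1.539 × 0.967) = 203 nm.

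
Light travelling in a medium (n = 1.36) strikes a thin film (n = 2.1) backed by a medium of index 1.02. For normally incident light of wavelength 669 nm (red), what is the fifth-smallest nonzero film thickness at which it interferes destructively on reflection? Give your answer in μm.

At the upper boundary (n = 1.36 to n = 2.1) the reflected ray undergoes a half-wave phase shift.
Bottom surface (2.1 → 1.02): reflection off a lower-index medium gives no phase shift.
Net: one phase inversion between the two reflected rays.
For dark reflection here: 2 n t = m λ.
The fifth-smallest nonzero thickness corresponds to m = 5: t = m λ / (2 n) = 5.00 × 669 / (2 × 2.1) = 796 nm.

0.796 μm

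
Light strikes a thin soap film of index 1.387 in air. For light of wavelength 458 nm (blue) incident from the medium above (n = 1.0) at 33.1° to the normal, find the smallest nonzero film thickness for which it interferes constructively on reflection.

89.8 nm

Top surface (1.0 → 1.387): reflection off a higher-index medium gives a half-wave phase shift.
Bottom surface (1.387 → 1.0): reflection off a lower-index medium gives no phase shift.
Net: one phase inversion between the two reflected rays.
With one net inversion, constructive interference in reflection requires 2 n t cos θ_r = (m + ½) λ.
Snell's law: 1.0 sin 33.1° = 1.387 sin θ_r → sin θ_r = 0.394, cos θ_r = 0.919.
Minimum at m = 0: t = λ / (4 n cos θ_r) = 458 / (4 × 1.387 × 0.919) = 89.8 nm.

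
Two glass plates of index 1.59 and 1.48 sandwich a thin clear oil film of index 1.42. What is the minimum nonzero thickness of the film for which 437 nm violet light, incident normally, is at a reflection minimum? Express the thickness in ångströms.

1539 Å

At the upper boundary (n = 1.59 to n = 1.42) the reflected ray undergoes no phase shift.
At the lower boundary (n = 1.42 to n = 1.48) the reflected ray undergoes a half-wave phase shift.
Exactly one π shift → a net half-wave offset.
For weak reflection here: 2 n t = m λ.
Minimum nonzero at m = 1: t = λ / (2 n) = 437 / (2 × 1.42) = 154 nm.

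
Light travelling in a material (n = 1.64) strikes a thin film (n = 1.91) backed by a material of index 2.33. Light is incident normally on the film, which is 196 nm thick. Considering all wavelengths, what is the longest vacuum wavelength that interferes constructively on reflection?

749 nm

Top surface (1.64 → 1.91): reflection off a higher-index medium gives a half-wave phase shift.
Bottom surface (1.91 → 2.33): reflection off a higher-index medium gives a half-wave phase shift.
Net: no relative phase inversion (both shifts match).
For strong reflection here: 2 n t = m λ.
λ = 2 n t / m. The longest wavelength is m = 1: λ = 2 × 1.91 × 196 / 1.00 = 749 nm.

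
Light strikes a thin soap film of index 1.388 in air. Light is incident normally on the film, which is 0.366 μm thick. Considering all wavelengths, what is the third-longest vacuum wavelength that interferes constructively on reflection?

At the upper boundary (n = 1.0 to n = 1.388) the reflected ray undergoes a half-wave phase shift.
Bottom surface (1.388 → 1.0): reflection off a lower-index medium gives no phase shift.
Net: one phase inversion between the two reflected rays.
For strong reflection here: 2 n t = (m + ½) λ.
λ = 2 n t / (m + ½). The third-longest wavelength is m = 2: λ = 2 × 1.388 × 366 / 2.50 = 406 nm.

406 nm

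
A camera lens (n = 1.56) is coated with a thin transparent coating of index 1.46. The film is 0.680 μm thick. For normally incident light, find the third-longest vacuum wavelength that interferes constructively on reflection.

Top surface (1.0 → 1.46): reflection off a higher-index medium gives a half-wave phase shift.
Ray reflecting at the bottom interface goes from n = 1.46 toward n = 1.56: a half-wave phase shift.
The two reflections carry the same phase change, so no net offset.
With no net inversion, constructive interference in reflection requires 2 n t = m λ.
λ = 2 n t / m. The third-longest wavelength is m = 3: λ = 2 × 1.46 × 680 / 3.00 = 662 nm.

662 nm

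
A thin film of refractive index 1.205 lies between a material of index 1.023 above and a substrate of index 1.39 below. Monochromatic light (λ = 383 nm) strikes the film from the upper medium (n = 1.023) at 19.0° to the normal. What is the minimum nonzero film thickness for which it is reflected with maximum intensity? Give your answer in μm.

0.165 μm

At the upper boundary (n = 1.023 to n = 1.205) the reflected ray undergoes a half-wave phase shift.
At the lower boundary (n = 1.205 to n = 1.39) the reflected ray undergoes a half-wave phase shift.
The two reflections carry the same phase change, so no net offset.
For maximum reflection here: 2 n t cos θ_r = m λ.
Snell's law: 1.023 sin 19.0° = 1.205 sin θ_r → sin θ_r = 0.276, cos θ_r = 0.961.
Minimum nonzero at m = 1: t = λ / (2 n cos θ_r) = 383 / (2 × 1.205 × 0.961) = 165 nm.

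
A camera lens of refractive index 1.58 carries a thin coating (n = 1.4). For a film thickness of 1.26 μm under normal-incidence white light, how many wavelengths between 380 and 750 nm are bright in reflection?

At the upper boundary (n = 1.0 to n = 1.4) the reflected ray undergoes a half-wave phase shift.
At the lower boundary (n = 1.4 to n = 1.58) the reflected ray undergoes a half-wave phase shift.
Zero or two π shifts → no net half-wave offset.
For strong reflection here: 2 n t = m λ.
λ = 2 n t / m = 3528 / m nm.
m=4: 882 nm (IR); m=5: 706 nm (visible); m=6: 588 nm (visible); m=7: 504 nm (visible); m=8: 441 nm (visible); m=9: 392 nm (visible); m=10: 353 nm (UV).

5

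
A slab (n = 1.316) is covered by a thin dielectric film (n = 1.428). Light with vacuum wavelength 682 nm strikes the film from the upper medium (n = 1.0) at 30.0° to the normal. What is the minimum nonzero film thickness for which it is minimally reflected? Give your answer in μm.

At the upper boundary (n = 1.0 to n = 1.428) the reflected ray undergoes a half-wave phase shift.
At the lower boundary (n = 1.428 to n = 1.316) the reflected ray undergoes no phase shift.
Net: one phase inversion between the two reflected rays.
For minimum reflection here: 2 n t cos θ_r = m λ.
Snell's law: 1.0 sin 30.0° = 1.428 sin θ_r → sin θ_r = 0.350, cos θ_r = 0.937.
Minimum nonzero at m = 1: t = λ / (2 n cos θ_r) = 682 / (2 × 1.428 × 0.937) = 255 nm.

0.255 μm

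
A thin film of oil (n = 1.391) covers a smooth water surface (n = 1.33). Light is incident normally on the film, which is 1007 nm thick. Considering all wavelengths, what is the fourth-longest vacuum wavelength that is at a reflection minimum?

700 nm

At the upper boundary (n = 1.0 to n = 1.391) the reflected ray undergoes a half-wave phase shift.
Bottom surface (1.391 → 1.33): reflection off a lower-index medium gives no phase shift.
Net: one phase inversion between the two reflected rays.
So the condition for destructive reflection is 2 n t = m λ.
λ = 2 n t / m. The fourth-longest wavelength is m = 4: λ = 2 × 1.391 × 1007 / 4.00 = 700 nm.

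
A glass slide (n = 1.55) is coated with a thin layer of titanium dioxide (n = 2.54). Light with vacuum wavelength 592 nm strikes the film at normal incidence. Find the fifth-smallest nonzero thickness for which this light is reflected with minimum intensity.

583 nm

Ray reflecting at the top interface goes from n = 1.0 toward n = 2.54: a half-wave phase shift.
Ray reflecting at the bottom interface goes from n = 2.54 toward n = 1.55: no phase shift.
Exactly one π shift → a net half-wave offset.
For dark reflection here: 2 n t = m λ.
The fifth-smallest nonzero thickness corresponds to m = 5: t = m λ / (2 n) = 5.00 × 592 / (2 × 2.54) = 583 nm.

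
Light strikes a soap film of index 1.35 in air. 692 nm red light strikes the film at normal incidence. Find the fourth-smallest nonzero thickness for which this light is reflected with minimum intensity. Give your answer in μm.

1.03 μm

At the upper boundary (n = 1.0 to n = 1.35) the reflected ray undergoes a half-wave phase shift.
At the lower boundary (n = 1.35 to n = 1.0) the reflected ray undergoes no phase shift.
The two reflections differ by half a wavelength.
With one net inversion, destructive interference in reflection requires 2 n t = m λ.
The fourth-smallest nonzero thickness corresponds to m = 4: t = m λ / (2 n) = 4.00 × 692 / (2 × 1.35) = 1025 nm.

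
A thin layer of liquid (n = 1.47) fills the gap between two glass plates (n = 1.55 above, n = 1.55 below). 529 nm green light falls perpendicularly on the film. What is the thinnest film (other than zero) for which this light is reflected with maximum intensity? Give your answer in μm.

0.0900 μm

Top surface (1.55 → 1.47): reflection off a lower-index medium gives no phase shift.
Ray reflecting at the bottom interface goes from n = 1.47 toward n = 1.55: a half-wave phase shift.
Exactly one π shift → a net half-wave offset.
With one net inversion, constructive interference in reflection requires 2 n t = (m + ½) λ.
Minimum at m = 0: t = λ / (4 n) = 529 / (4 × 1.47) = 90.0 nm.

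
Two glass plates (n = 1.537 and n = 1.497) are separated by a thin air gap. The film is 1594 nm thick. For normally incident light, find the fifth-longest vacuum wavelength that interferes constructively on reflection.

Top surface (1.537 → 1.0): reflection off a lower-index medium gives no phase shift.
At the lower boundary (n = 1.0 to n = 1.497) the reflected ray undergoes a half-wave phase shift.
Net: one phase inversion between the two reflected rays.
So the condition for constructive reflection is 2 n t = (m + ½) λ.
λ = 2 n t / (m + ½). The fifth-longest wavelength is m = 4: λ = 2 × 1.0 × 1594 / 4.50 = 708 nm.

708 nm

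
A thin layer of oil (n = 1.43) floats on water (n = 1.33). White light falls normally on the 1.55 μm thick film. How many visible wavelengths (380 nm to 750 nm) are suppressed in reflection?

6

At the upper boundary (n = 1.0 to n = 1.43) the reflected ray undergoes a half-wave phase shift.
At the lower boundary (n = 1.43 to n = 1.33) the reflected ray undergoes no phase shift.
The two reflections differ by half a wavelength.
So the condition for destructive reflection is 2 n t = m λ.
λ = 2 n t / m = 4433 / m nm.
m=5: 887 nm (IR); m=6: 739 nm (visible); m=7: 633 nm (visible); m=8: 554 nm (visible); m=9: 493 nm (visible); m=10: 443 nm (visible); m=11: 403 nm (visible); m=12: 369 nm (UV).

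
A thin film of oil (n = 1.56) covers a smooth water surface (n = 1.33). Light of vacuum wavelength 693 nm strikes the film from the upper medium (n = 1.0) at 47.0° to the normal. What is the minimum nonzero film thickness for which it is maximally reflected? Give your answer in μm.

Top surface (1.0 → 1.56): reflection off a higher-index medium gives a half-wave phase shift.
Ray reflecting at the bottom interface goes from n = 1.56 toward n = 1.33: no phase shift.
Exactly one π shift → a net half-wave offset.
With one net inversion, constructive interference in reflection requires 2 n t cos θ_r = (m + ½) λ.
Snell's law: 1.0 sin 47.0° = 1.56 sin θ_r → sin θ_r = 0.469, cos θ_r = 0.883.
Minimum at m = 0: t = λ / (4 n cos θ_r) = 693 / (4 × 1.56 × 0.883) = 126 nm.

0.126 μm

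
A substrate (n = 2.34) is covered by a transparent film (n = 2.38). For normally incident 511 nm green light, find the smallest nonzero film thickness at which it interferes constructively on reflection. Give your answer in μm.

At the upper boundary (n = 1.0 to n = 2.38) the reflected ray undergoes a half-wave phase shift.
Ray reflecting at the bottom interface goes from n = 2.38 toward n = 2.34: no phase shift.
Exactly one π shift → a net half-wave offset.
With one net inversion, constructive interference in reflection requires 2 n t = (m + ½) λ.
Minimum at m = 0: t = λ / (4 n) = 511 / (4 × 2.38) = 53.7 nm.

0.0537 μm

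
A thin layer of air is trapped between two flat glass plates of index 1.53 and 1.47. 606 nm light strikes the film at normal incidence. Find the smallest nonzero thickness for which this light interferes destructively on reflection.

Top surface (1.53 → 1.0): reflection off a lower-index medium gives no phase shift.
At the lower boundary (n = 1.0 to n = 1.47) the reflected ray undergoes a half-wave phase shift.
Net: one phase inversion between the two reflected rays.
With one net inversion, destructive interference in reflection requires 2 n t = m λ.
The smallest nonzero thickness corresponds to m = 1: t = m λ / (2 n) = 1.00 × 606 / (2 × 1.0) = 303 nm.

303 nm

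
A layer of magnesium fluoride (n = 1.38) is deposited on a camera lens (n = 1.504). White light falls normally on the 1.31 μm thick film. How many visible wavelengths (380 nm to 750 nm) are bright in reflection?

Ray reflecting at the top interface goes from n = 1.0 toward n = 1.38: a half-wave phase shift.
Bottom surface (1.38 → 1.504): reflection off a higher-index medium gives a half-wave phase shift.
The two reflections carry the same phase change, so no net offset.
So the condition for constructive reflection is 2 n t = m λ.
λ = 2 n t / m = 3616 / m nm.
m=4: 904 nm (IR); m=5: 723 nm (visible); m=6: 603 nm (visible); m=7: 517 nm (visible); m=8: 452 nm (visible); m=9: 402 nm (visible); m=10: 362 nm (UV).

5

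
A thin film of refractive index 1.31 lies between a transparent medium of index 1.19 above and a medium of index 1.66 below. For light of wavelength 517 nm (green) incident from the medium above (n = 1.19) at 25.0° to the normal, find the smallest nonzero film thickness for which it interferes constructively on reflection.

214 nm

At the upper boundary (n = 1.19 to n = 1.31) the reflected ray undergoes a half-wave phase shift.
Ray reflecting at the bottom interface goes from n = 1.31 toward n = 1.66: a half-wave phase shift.
Zero or two π shifts → no net half-wave offset.
So the condition for constructive reflection is 2 n t cos θ_r = m λ.
Snell's law: 1.19 sin 25.0° = 1.31 sin θ_r → sin θ_r = 0.384, cos θ_r = 0.923.
Minimum nonzero at m = 1: t = λ / (2 n cos θ_r) = 517 / (2 × 1.31 × 0.923) = 214 nm.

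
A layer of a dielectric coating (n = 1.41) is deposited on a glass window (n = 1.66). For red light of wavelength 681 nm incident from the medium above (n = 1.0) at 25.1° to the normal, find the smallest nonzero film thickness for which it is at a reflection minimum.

127 nm

Top surface (1.0 → 1.41): reflection off a higher-index medium gives a half-wave phase shift.
Ray reflecting at the bottom interface goes from n = 1.41 toward n = 1.66: a half-wave phase shift.
Net: no relative phase inversion (both shifts match).
So the condition for destructive reflection is 2 n t cos θ_r = (m + ½) λ.
Snell's law: 1.0 sin 25.1° = 1.41 sin θ_r → sin θ_r = 0.301, cos θ_r = 0.954.
Minimum at m = 0: t = λ / (4 n cos θ_r) = 681 / (4 × 1.41 × 0.954) = 127 nm.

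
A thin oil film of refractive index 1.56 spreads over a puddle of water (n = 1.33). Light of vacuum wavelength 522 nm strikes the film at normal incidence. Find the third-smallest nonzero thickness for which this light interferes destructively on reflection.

502 nm

At the upper boundary (n = 1.0 to n = 1.56) the reflected ray undergoes a half-wave phase shift.
Ray reflecting at the bottom interface goes from n = 1.56 toward n = 1.33: no phase shift.
Exactly one π shift → a net half-wave offset.
So the condition for destructive reflection is 2 n t = m λ.
The third-smallest nonzero thickness corresponds to m = 3: t = m λ / (2 n) = 3.00 × 522 / (2 × 1.56) = 502 nm.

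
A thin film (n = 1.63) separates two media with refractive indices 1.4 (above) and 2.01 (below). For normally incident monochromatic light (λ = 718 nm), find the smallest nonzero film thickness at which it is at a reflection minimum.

110 nm

Top surface (1.4 → 1.63): reflection off a higher-index medium gives a half-wave phase shift.
Bottom surface (1.63 → 2.01): reflection off a higher-index medium gives a half-wave phase shift.
Net: no relative phase inversion (both shifts match).
With no net inversion, destructive interference in reflection requires 2 n t = (m + ½) λ.
Minimum at m = 0: t = λ / (4 n) = 718 / (4 × 1.63) = 110 nm.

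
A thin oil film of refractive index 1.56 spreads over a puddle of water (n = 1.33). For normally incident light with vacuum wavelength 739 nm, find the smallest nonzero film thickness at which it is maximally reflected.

118 nm

At the upper boundary (n = 1.0 to n = 1.56) the reflected ray undergoes a half-wave phase shift.
Ray reflecting at the bottom interface goes from n = 1.56 toward n = 1.33: no phase shift.
Net: one phase inversion between the two reflected rays.
For maximum reflection here: 2 n t = (m + ½) λ.
Minimum at m = 0: t = λ / (4 n) = 739 / (4 × 1.56) = 118 nm.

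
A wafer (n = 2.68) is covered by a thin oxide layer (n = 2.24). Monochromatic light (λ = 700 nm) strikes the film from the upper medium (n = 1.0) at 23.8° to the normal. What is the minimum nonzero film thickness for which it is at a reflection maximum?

159 nm

At the upper boundary (n = 1.0 to n = 2.24) the reflected ray undergoes a half-wave phase shift.
At the lower boundary (n = 2.24 to n = 2.68) the reflected ray undergoes a half-wave phase shift.
Zero or two π shifts → no net half-wave offset.
So the condition for constructive reflection is 2 n t cos θ_r = m λ.
Snell's law: 1.0 sin 23.8° = 2.24 sin θ_r → sin θ_r = 0.180, cos θ_r = 0.984.
Minimum nonzero at m = 1: t = λ / (2 n cos θ_r) = 700 / (2 × 2.24 × 0.984) = 159 nm.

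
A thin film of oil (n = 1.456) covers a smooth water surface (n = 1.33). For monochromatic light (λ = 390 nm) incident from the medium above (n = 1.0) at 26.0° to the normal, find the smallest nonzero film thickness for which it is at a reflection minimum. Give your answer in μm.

Ray reflecting at the top interface goes from n = 1.0 toward n = 1.456: a half-wave phase shift.
Bottom surface (1.456 → 1.33): reflection off a lower-index medium gives no phase shift.
Exactly one π shift → a net half-wave offset.
So the condition for destructive reflection is 2 n t cos θ_r = m λ.
Snell's law: 1.0 sin 26.0° = 1.456 sin θ_r → sin θ_r = 0.301, cos θ_r = 0.954.
Minimum nonzero at m = 1: t = λ / (2 n cos θ_r) = 390 / (2 × 1.456 × 0.954) = 140 nm.

0.140 μm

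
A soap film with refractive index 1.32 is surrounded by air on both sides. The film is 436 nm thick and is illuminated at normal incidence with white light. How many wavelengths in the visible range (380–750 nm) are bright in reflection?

1

Top surface (1.0 → 1.32): reflection off a higher-index medium gives a half-wave phase shift.
At the lower boundary (n = 1.32 to n = 1.0) the reflected ray undergoes no phase shift.
Exactly one π shift → a net half-wave offset.
With one net inversion, constructive interference in reflection requires 2 n t = (m + ½) λ.
λ = 2 n t / (m + ½) = 1151 / (m + ½) nm.
m=1: 767 nm (IR); m=2: 460 nm (visible); m=3: 329 nm (UV).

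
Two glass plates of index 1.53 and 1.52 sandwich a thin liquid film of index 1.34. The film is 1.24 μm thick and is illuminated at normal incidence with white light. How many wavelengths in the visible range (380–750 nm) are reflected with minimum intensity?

Top surface (1.53 → 1.34): reflection off a lower-index medium gives no phase shift.
Bottom surface (1.34 → 1.52): reflection off a higher-index medium gives a half-wave phase shift.
The two reflections differ by half a wavelength.
With one net inversion, destructive interference in reflection requires 2 n t = m λ.
λ = 2 n t / m = 3323 / m nm.
m=4: 831 nm (IR); m=5: 665 nm (visible); m=6: 554 nm (visible); m=7: 475 nm (visible); m=8: 415 nm (visible); m=9: 369 nm (UV).

4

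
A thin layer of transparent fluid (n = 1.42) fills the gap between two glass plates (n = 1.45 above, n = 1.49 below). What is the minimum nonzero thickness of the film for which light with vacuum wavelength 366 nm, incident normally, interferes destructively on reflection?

129 nm

Top surface (1.45 → 1.42): reflection off a lower-index medium gives no phase shift.
At the lower boundary (n = 1.42 to n = 1.49) the reflected ray undergoes a half-wave phase shift.
The two reflections differ by half a wavelength.
So the condition for destructive reflection is 2 n t = m λ.
Minimum nonzero at m = 1: t = λ / (2 n) = 366 / (2 × 1.42) = 129 nm.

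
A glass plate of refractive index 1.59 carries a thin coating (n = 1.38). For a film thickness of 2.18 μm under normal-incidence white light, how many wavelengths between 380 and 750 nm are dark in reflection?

8

At the upper boundary (n = 1.0 to n = 1.38) the reflected ray undergoes a half-wave phase shift.
Ray reflecting at the bottom interface goes from n = 1.38 toward n = 1.59: a half-wave phase shift.
Zero or two π shifts → no net half-wave offset.
So the condition for destructive reflection is 2 n t = (m + ½) λ.
λ = 2 n t / (m + ½) = 6017 / (m + ½) nm.
m=7: 802 nm (IR); m=8: 708 nm (visible); m=9: 633 nm (visible); m=10: 573 nm (visible); m=11: 523 nm (visible); m=12: 481 nm (visible); m=13: 446 nm (visible); m=14: 415 nm (visible); m=15: 388 nm (visible); m=16: 365 nm (UV).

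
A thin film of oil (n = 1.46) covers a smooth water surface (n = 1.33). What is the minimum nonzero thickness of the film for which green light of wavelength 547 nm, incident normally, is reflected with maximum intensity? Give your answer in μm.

At the upper boundary (n = 1.0 to n = 1.46) the reflected ray undergoes a half-wave phase shift.
Ray reflecting at the bottom interface goes from n = 1.46 toward n = 1.33: no phase shift.
Exactly one π shift → a net half-wave offset.
For strong reflection here: 2 n t = (m + ½) λ.
Minimum at m = 0: t = λ / (4 n) = 547 / (4 × 1.46) = 93.7 nm.

0.0937 μm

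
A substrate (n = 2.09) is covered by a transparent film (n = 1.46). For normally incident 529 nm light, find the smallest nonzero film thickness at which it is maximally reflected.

181 nm

At the upper boundary (n = 1.0 to n = 1.46) the reflected ray undergoes a half-wave phase shift.
At the lower boundary (n = 1.46 to n = 2.09) the reflected ray undergoes a half-wave phase shift.
Zero or two π shifts → no net half-wave offset.
So the condition for constructive reflection is 2 n t = m λ.
Minimum nonzero at m = 1: t = λ / (2 n) = 529 / (2 × 1.46) = 181 nm.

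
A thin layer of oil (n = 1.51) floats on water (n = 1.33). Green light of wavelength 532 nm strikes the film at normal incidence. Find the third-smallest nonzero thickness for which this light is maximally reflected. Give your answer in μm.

0.440 μm

At the upper boundary (n = 1.0 to n = 1.51) the reflected ray undergoes a half-wave phase shift.
At the lower boundary (n = 1.51 to n = 1.33) the reflected ray undergoes no phase shift.
Net: one phase inversion between the two reflected rays.
So the condition for constructive reflection is 2 n t = (m + ½) λ.
The third-smallest nonzero thickness corresponds to m = 2: t = (m + ½) λ / (2 n) = 2.50 × 532 / (2 × 1.51) = 440 nm.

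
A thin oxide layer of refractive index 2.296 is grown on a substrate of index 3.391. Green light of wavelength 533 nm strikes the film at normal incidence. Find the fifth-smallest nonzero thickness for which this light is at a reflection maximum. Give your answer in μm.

0.580 μm

Ray reflecting at the top interface goes from n = 1.0 toward n = 2.296: a half-wave phase shift.
Bottom surface (2.296 → 3.391): reflection off a higher-index medium gives a half-wave phase shift.
Zero or two π shifts → no net half-wave offset.
For bright reflection here: 2 n t = m λ.
The fifth-smallest nonzero thickness corresponds to m = 5: t = m λ / (2 n) = 5.00 × 533 / (2 × 2.296) = 580 nm.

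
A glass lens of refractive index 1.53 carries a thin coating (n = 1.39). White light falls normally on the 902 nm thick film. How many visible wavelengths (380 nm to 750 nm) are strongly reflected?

Ray reflecting at the top interface goes from n = 1.0 toward n = 1.39: a half-wave phase shift.
Ray reflecting at the bottom interface goes from n = 1.39 toward n = 1.53: a half-wave phase shift.
Net: no relative phase inversion (both shifts match).
For maximum reflection here: 2 n t = m λ.
λ = 2 n t / m = 2508 / m nm.
m=3: 836 nm (IR); m=4: 627 nm (visible); m=5: 502 nm (visible); m=6: 418 nm (visible); m=7: 358 nm (UV).

3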